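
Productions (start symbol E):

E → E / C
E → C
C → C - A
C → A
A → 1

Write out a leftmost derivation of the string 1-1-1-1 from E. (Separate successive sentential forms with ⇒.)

E ⇒ C   [E → C]
C ⇒ C-A   [C → C - A]
C-A ⇒ C-A-A   [C → C - A]
C-A-A ⇒ C-A-A-A   [C → C - A]
C-A-A-A ⇒ A-A-A-A   [C → A]
A-A-A-A ⇒ 1-A-A-A   [A → 1]
1-A-A-A ⇒ 1-1-A-A   [A → 1]
1-1-A-A ⇒ 1-1-1-A   [A → 1]
1-1-1-A ⇒ 1-1-1-1   [A → 1]

E ⇒ C ⇒ C-A ⇒ C-A-A ⇒ C-A-A-A ⇒ A-A-A-A ⇒ 1-A-A-A ⇒ 1-1-A-A ⇒ 1-1-1-A ⇒ 1-1-1-1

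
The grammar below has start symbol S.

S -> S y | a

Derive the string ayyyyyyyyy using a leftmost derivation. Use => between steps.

S=>Sy=>Syy=>Syyy=>Syyyy=>Syyyyy=>Syyyyyy=>Syyyyyyy=>Syyyyyyyy=>Syyyyyyyyy=>ayyyyyyyyy

S => Sy   [S -> S y]
Sy => Syy   [S -> S y]
Syy => Syyy   [S -> S y]
Syyy => Syyyy   [S -> S y]
Syyyy => Syyyyy   [S -> S y]
Syyyyy => Syyyyyy   [S -> S y]
Syyyyyy => Syyyyyyy   [S -> S y]
Syyyyyyy => Syyyyyyyy   [S -> S y]
Syyyyyyyy => Syyyyyyyyy   [S -> S y]
Syyyyyyyyy => ayyyyyyyyy   [S -> a]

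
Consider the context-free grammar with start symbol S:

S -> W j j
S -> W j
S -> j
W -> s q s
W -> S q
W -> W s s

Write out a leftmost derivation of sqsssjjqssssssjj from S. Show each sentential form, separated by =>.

S=>Wjj=>Wssjj=>Wssssjj=>Wssssssjj=>Sqssssssjj=>Wjjqssssssjj=>Wssjjqssssssjj=>sqsssjjqssssssjj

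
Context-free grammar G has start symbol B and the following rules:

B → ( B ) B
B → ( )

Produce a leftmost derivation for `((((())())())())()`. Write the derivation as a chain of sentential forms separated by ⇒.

B ⇒ (B)B   [B → ( B ) B]
(B)B ⇒ ((B)B)B   [B → ( B ) B]
((B)B)B ⇒ (((B)B)B)B   [B → ( B ) B]
(((B)B)B)B ⇒ ((((B)B)B)B)B   [B → ( B ) B]
((((B)B)B)B)B ⇒ ((((())B)B)B)B   [B → ( )]
((((())B)B)B)B ⇒ ((((())())B)B)B   [B → ( )]
((((())())B)B)B ⇒ ((((())())())B)B   [B → ( )]
((((())())())B)B ⇒ ((((())())())())B   [B → ( )]
((((())())())())B ⇒ ((((())())())())()   [B → ( )]

B⇒(B)B⇒((B)B)B⇒(((B)B)B)B⇒((((B)B)B)B)B⇒((((())B)B)B)B⇒((((())())B)B)B⇒((((())())())B)B⇒((((())())())())B⇒((((())())())())()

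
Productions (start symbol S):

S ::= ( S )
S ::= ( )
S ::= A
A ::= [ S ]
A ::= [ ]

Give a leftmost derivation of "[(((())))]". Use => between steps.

S => A   [S ::= A]
A => [S]   [A ::= [ S ]]
[S] => [(S)]   [S ::= ( S )]
[(S)] => [((S))]   [S ::= ( S )]
[((S))] => [(((S)))]   [S ::= ( S )]
[(((S)))] => [(((())))]   [S ::= ( )]

S => A => [S] => [(S)] => [((S))] => [(((S)))] => [(((())))]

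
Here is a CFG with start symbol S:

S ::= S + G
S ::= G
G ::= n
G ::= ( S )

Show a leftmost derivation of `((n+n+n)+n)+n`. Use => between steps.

S => S+G => G+G => (S)+G => (S+G)+G => (G+G)+G => ((S)+G)+G => ((S+G)+G)+G => ((S+G+G)+G)+G => ((G+G+G)+G)+G => ((n+G+G)+G)+G => ((n+n+G)+G)+G => ((n+n+n)+G)+G => ((n+n+n)+n)+G => ((n+n+n)+n)+n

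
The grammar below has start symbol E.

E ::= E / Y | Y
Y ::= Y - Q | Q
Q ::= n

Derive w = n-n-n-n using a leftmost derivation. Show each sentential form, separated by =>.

E => Y => Y-Q => Y-Q-Q => Y-Q-Q-Q => Q-Q-Q-Q => n-Q-Q-Q => n-n-Q-Q => n-n-n-Q => n-n-n-n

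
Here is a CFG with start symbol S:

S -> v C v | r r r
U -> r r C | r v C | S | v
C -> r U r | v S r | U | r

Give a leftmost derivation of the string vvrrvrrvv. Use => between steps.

S=>vCv=>vUv=>vSv=>vvCvv=>vvrUrvv=>vvrrvCrvv=>vvrrvrrvv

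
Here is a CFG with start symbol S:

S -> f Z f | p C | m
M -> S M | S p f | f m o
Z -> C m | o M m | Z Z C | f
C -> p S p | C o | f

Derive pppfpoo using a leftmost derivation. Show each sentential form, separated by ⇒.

S ⇒ pC ⇒ pCo ⇒ pCoo ⇒ ppSpoo ⇒ pppCpoo ⇒ pppfpoo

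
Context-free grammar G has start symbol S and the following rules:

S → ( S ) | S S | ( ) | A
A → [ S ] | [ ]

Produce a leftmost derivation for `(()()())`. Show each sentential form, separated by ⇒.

S ⇒ (S)   [S → ( S )]
(S) ⇒ (SS)   [S → S S]
(SS) ⇒ (SSS)   [S → S S]
(SSS) ⇒ (()SS)   [S → ( )]
(()SS) ⇒ (()()S)   [S → ( )]
(()()S) ⇒ (()()())   [S → ( )]

S⇒(S)⇒(SS)⇒(SSS)⇒(()SS)⇒(()()S)⇒(()()())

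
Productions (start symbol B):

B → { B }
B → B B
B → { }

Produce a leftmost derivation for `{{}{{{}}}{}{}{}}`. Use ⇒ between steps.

B ⇒ {B}   [B → { B }]
{B} ⇒ {BB}   [B → B B]
{BB} ⇒ {{}B}   [B → { }]
{{}B} ⇒ {{}BB}   [B → B B]
{{}BB} ⇒ {{}BBB}   [B → B B]
{{}BBB} ⇒ {{}BBBB}   [B → B B]
{{}BBBB} ⇒ {{}{B}BBB}   [B → { B }]
{{}{B}BBB} ⇒ {{}{{B}}BBB}   [B → { B }]
{{}{{B}}BBB} ⇒ {{}{{{}}}BBB}   [B → { }]
{{}{{{}}}BBB} ⇒ {{}{{{}}}{}BB}   [B → { }]
{{}{{{}}}{}BB} ⇒ {{}{{{}}}{}{}B}   [B → { }]
{{}{{{}}}{}{}B} ⇒ {{}{{{}}}{}{}{}}   [B → { }]

B ⇒ {B} ⇒ {BB} ⇒ {{}B} ⇒ {{}BB} ⇒ {{}BBB} ⇒ {{}BBBB} ⇒ {{}{B}BBB} ⇒ {{}{{B}}BBB} ⇒ {{}{{{}}}BBB} ⇒ {{}{{{}}}{}BB} ⇒ {{}{{{}}}{}{}B} ⇒ {{}{{{}}}{}{}{}}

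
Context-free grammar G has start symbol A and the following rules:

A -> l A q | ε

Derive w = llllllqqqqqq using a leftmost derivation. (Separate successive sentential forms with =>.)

A => lAq   [A -> l A q]
lAq => llAqq   [A -> l A q]
llAqq => lllAqqq   [A -> l A q]
lllAqqq => llllAqqqq   [A -> l A q]
llllAqqqq => lllllAqqqqq   [A -> l A q]
lllllAqqqqq => llllllAqqqqqq   [A -> l A q]
llllllAqqqqqq => llllllqqqqqq   [A -> ε]

A => lAq => llAqq => lllAqqq => llllAqqqq => lllllAqqqqq => llllllAqqqqqq => llllllqqqqqq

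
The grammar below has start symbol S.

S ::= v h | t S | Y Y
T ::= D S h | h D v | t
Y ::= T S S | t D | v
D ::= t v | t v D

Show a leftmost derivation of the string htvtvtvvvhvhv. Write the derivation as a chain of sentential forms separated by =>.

S=>YY=>TSSY=>hDvSSY=>htvDvSSY=>htvtvDvSSY=>htvtvtvvSSY=>htvtvtvvvhSY=>htvtvtvvvhvhY=>htvtvtvvvhvhv

S => YY   [S ::= Y Y]
YY => TSSY   [Y ::= T S S]
TSSY => hDvSSY   [T ::= h D v]
hDvSSY => htvDvSSY   [D ::= t v D]
htvDvSSY => htvtvDvSSY   [D ::= t v D]
htvtvDvSSY => htvtvtvvSSY   [D ::= t v]
htvtvtvvSSY => htvtvtvvvhSY   [S ::= v h]
htvtvtvvvhSY => htvtvtvvvhvhY   [S ::= v h]
htvtvtvvvhvhY => htvtvtvvvhvhv   [Y ::= v]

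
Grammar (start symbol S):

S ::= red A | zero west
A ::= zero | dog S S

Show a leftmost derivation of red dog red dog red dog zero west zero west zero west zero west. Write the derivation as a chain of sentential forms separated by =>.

S => red A => red dog S S => red dog red A S => red dog red dog S S S => red dog red dog red A S S => red dog red dog red dog S S S S => red dog red dog red dog zero west S S S => red dog red dog red dog zero west zero west S S => red dog red dog red dog zero west zero west zero west S => red dog red dog red dog zero west zero west zero west zero west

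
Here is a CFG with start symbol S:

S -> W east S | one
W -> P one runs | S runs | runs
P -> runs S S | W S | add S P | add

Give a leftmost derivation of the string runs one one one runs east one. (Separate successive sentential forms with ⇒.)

S ⇒ W east S ⇒ P one runs east S ⇒ runs S S one runs east S ⇒ runs one S one runs east S ⇒ runs one one one runs east S ⇒ runs one one one runs east one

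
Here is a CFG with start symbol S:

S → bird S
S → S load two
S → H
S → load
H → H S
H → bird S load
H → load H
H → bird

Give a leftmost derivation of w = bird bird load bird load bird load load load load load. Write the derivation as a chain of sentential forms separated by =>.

S => H => H S => H S S => bird S load S S => bird H load S S => bird bird S load load S S => bird bird H load load S S => bird bird load H load load S S => bird bird load bird S load load load S S => bird bird load bird H load load load S S => bird bird load bird load H load load load S S => bird bird load bird load bird load load load S S => bird bird load bird load bird load load load load S => bird bird load bird load bird load load load load load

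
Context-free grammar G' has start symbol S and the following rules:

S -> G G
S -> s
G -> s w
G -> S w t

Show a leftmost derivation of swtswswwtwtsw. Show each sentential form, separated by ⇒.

S ⇒ GG ⇒ SwtG ⇒ GGwtG ⇒ SwtGwtG ⇒ swtGwtG ⇒ swtSwtwtG ⇒ swtGGwtwtG ⇒ swtswGwtwtG ⇒ swtswswwtwtG ⇒ swtswswwtwtsw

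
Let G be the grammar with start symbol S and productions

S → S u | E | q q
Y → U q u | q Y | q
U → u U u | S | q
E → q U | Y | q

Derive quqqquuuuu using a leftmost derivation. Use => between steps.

S => Su => Eu => qUu => quUuu => quSuu => quEuu => quqUuu => quqSuu => quqSuuu => quqSuuuu => quqSuuuuu => quqqquuuuu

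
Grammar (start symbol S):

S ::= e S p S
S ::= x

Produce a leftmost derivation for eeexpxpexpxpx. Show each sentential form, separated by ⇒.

S⇒eSpS⇒eeSpSpS⇒eeeSpSpSpS⇒eeexpSpSpS⇒eeexpxpSpS⇒eeexpxpeSpSpS⇒eeexpxpexpSpS⇒eeexpxpexpxpS⇒eeexpxpexpxpx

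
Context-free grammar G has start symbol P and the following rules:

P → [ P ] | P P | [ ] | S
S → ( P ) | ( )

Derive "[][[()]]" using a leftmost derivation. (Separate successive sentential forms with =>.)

P=>PP=>[]P=>[][P]=>[][[P]]=>[][[S]]=>[][[()]]

P => PP   [P → P P]
PP => []P   [P → [ ]]
[]P => [][P]   [P → [ P ]]
[][P] => [][[P]]   [P → [ P ]]
[][[P]] => [][[S]]   [P → S]
[][[S]] => [][[()]]   [S → ( )]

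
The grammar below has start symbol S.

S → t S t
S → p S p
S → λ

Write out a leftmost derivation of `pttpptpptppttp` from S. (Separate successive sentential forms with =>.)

S => pSp   [S → p S p]
pSp => ptStp   [S → t S t]
ptStp => pttSttp   [S → t S t]
pttSttp => pttpSpttp   [S → p S p]
pttpSpttp => pttppSppttp   [S → p S p]
pttppSppttp => pttpptStppttp   [S → t S t]
pttpptStppttp => pttpptpSptppttp   [S → p S p]
pttpptpSptppttp => pttpptpptppttp   [S → λ]

S=>pSp=>ptStp=>pttSttp=>pttpSpttp=>pttppSppttp=>pttpptStppttp=>pttpptpSptppttp=>pttpptpptppttp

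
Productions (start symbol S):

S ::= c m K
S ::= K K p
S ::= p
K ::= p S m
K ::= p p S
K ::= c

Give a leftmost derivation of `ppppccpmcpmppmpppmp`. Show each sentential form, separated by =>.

S=>KKp=>ppSKp=>ppKKpKp=>pppSmKpKp=>pppKKpmKpKp=>ppppSmKpmKpKp=>ppppKKpmKpmKpKp=>ppppcKpmKpmKpKp=>ppppccpmKpmKpKp=>ppppccpmcpmKpKp=>ppppccpmcpmpSmpKp=>ppppccpmcpmppmpKp=>ppppccpmcpmppmppSmp=>ppppccpmcpmppmpppmp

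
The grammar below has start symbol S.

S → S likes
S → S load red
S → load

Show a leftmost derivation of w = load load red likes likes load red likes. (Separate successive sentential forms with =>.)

S => S likes   [S → S likes]
S likes => S load red likes   [S → S load red]
S load red likes => S likes load red likes   [S → S likes]
S likes load red likes => S likes likes load red likes   [S → S likes]
S likes likes load red likes => S load red likes likes load red likes   [S → S load red]
S load red likes likes load red likes => load load red likes likes load red likes   [S → load]

S => S likes => S load red likes => S likes load red likes => S likes likes load red likes => S load red likes likes load red likes => load load red likes likes load red likes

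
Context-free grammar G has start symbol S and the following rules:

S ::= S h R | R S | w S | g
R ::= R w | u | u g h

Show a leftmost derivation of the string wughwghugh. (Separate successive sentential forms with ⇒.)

S ⇒ wS ⇒ wShR ⇒ wRShR ⇒ wRwShR ⇒ wughwShR ⇒ wughwghR ⇒ wughwghugh

S ⇒ wS   [S ::= w S]
wS ⇒ wShR   [S ::= S h R]
wShR ⇒ wRShR   [S ::= R S]
wRShR ⇒ wRwShR   [R ::= R w]
wRwShR ⇒ wughwShR   [R ::= u g h]
wughwShR ⇒ wughwghR   [S ::= g]
wughwghR ⇒ wughwghugh   [R ::= u g h]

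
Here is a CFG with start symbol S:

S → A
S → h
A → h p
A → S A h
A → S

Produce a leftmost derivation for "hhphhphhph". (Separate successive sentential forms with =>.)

S => A => SAh => AAh => SAhAh => AAhAh => SAhAhAh => hAhAhAh => hhphAhAh => hhphhphAh => hhphhphhph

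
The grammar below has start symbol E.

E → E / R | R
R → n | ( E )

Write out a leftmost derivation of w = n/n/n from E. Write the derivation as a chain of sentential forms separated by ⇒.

E ⇒ E/R ⇒ E/R/R ⇒ R/R/R ⇒ n/R/R ⇒ n/n/R ⇒ n/n/n

E ⇒ E/R   [E → E / R]
E/R ⇒ E/R/R   [E → E / R]
E/R/R ⇒ R/R/R   [E → R]
R/R/R ⇒ n/R/R   [R → n]
n/R/R ⇒ n/n/R   [R → n]
n/n/R ⇒ n/n/n   [R → n]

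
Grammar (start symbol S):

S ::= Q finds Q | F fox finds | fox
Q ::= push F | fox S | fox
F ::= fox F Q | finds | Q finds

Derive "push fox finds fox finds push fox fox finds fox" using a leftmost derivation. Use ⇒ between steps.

S ⇒ Q finds Q ⇒ push F finds Q ⇒ push fox F Q finds Q ⇒ push fox finds Q finds Q ⇒ push fox finds fox finds Q ⇒ push fox finds fox finds push F ⇒ push fox finds fox finds push fox F Q ⇒ push fox finds fox finds push fox Q finds Q ⇒ push fox finds fox finds push fox fox finds Q ⇒ push fox finds fox finds push fox fox finds fox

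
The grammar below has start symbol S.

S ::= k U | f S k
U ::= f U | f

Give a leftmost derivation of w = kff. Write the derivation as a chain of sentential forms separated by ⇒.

S ⇒ kU ⇒ kfU ⇒ kff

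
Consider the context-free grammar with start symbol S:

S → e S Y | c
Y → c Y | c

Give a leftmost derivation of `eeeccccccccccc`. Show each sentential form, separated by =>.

S => eSY => eeSYY => eeeSYYY => eeecYYY => eeeccYYY => eeecccYYY => eeeccccYY => eeecccccYY => eeeccccccYY => eeecccccccY => eeeccccccccY => eeecccccccccY => eeeccccccccccY => eeeccccccccccc

S => eSY   [S → e S Y]
eSY => eeSYY   [S → e S Y]
eeSYY => eeeSYYY   [S → e S Y]
eeeSYYY => eeecYYY   [S → c]
eeecYYY => eeeccYYY   [Y → c Y]
eeeccYYY => eeecccYYY   [Y → c Y]
eeecccYYY => eeeccccYY   [Y → c]
eeeccccYY => eeecccccYY   [Y → c Y]
eeecccccYY => eeeccccccYY   [Y → c Y]
eeeccccccYY => eeecccccccY   [Y → c]
eeecccccccY => eeeccccccccY   [Y → c Y]
eeeccccccccY => eeecccccccccY   [Y → c Y]
eeecccccccccY => eeeccccccccccY   [Y → c Y]
eeeccccccccccY => eeeccccccccccc   [Y → c]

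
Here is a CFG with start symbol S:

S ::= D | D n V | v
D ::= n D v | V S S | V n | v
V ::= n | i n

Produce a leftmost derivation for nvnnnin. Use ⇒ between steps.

S ⇒ DnV   [S ::= D n V]
DnV ⇒ VSSnV   [D ::= V S S]
VSSnV ⇒ nSSnV   [V ::= n]
nSSnV ⇒ nvSnV   [S ::= v]
nvSnV ⇒ nvDnV   [S ::= D]
nvDnV ⇒ nvVnnV   [D ::= V n]
nvVnnV ⇒ nvnnnV   [V ::= n]
nvnnnV ⇒ nvnnnin   [V ::= i n]

S⇒DnV⇒VSSnV⇒nSSnV⇒nvSnV⇒nvDnV⇒nvVnnV⇒nvnnnV⇒nvnnnin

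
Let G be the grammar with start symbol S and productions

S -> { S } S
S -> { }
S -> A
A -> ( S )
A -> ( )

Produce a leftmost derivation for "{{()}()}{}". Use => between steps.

S => {S}S   [S -> { S } S]
{S}S => {{S}S}S   [S -> { S } S]
{{S}S}S => {{A}S}S   [S -> A]
{{A}S}S => {{()}S}S   [A -> ( )]
{{()}S}S => {{()}A}S   [S -> A]
{{()}A}S => {{()}()}S   [A -> ( )]
{{()}()}S => {{()}()}{}   [S -> { }]

S => {S}S => {{S}S}S => {{A}S}S => {{()}S}S => {{()}A}S => {{()}()}S => {{()}()}{}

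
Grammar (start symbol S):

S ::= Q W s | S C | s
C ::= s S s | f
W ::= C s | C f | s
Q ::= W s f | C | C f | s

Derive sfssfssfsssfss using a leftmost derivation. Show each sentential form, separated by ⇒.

S⇒QWs⇒WsfWs⇒CssfWs⇒sSsssfWs⇒sSCsssfWs⇒sQWsCsssfWs⇒sWsfWsCsssfWs⇒sCssfWsCsssfWs⇒sfssfWsCsssfWs⇒sfssfssCsssfWs⇒sfssfssfsssfWs⇒sfssfssfsssfss

S ⇒ QWs   [S ::= Q W s]
QWs ⇒ WsfWs   [Q ::= W s f]
WsfWs ⇒ CssfWs   [W ::= C s]
CssfWs ⇒ sSsssfWs   [C ::= s S s]
sSsssfWs ⇒ sSCsssfWs   [S ::= S C]
sSCsssfWs ⇒ sQWsCsssfWs   [S ::= Q W s]
sQWsCsssfWs ⇒ sWsfWsCsssfWs   [Q ::= W s f]
sWsfWsCsssfWs ⇒ sCssfWsCsssfWs   [W ::= C s]
sCssfWsCsssfWs ⇒ sfssfWsCsssfWs   [C ::= f]
sfssfWsCsssfWs ⇒ sfssfssCsssfWs   [W ::= s]
sfssfssCsssfWs ⇒ sfssfssfsssfWs   [C ::= f]
sfssfssfsssfWs ⇒ sfssfssfsssfss   [W ::= s]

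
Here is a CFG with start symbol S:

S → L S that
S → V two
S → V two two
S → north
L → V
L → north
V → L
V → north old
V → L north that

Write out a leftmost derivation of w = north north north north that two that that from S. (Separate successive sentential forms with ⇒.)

S ⇒ L S that   [S → L S that]
L S that ⇒ north S that   [L → north]
north S that ⇒ north L S that that   [S → L S that]
north L S that that ⇒ north north S that that   [L → north]
north north S that that ⇒ north north V two that that   [S → V two]
north north V two that that ⇒ north north L north that two that that   [V → L north that]
north north L north that two that that ⇒ north north north north that two that that   [L → north]

S ⇒ L S that ⇒ north S that ⇒ north L S that that ⇒ north north S that that ⇒ north north V two that that ⇒ north north L north that two that that ⇒ north north north north that two that that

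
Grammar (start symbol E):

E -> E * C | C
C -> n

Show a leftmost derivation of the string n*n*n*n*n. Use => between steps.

E => E*C   [E -> E * C]
E*C => E*C*C   [E -> E * C]
E*C*C => E*C*C*C   [E -> E * C]
E*C*C*C => E*C*C*C*C   [E -> E * C]
E*C*C*C*C => C*C*C*C*C   [E -> C]
C*C*C*C*C => n*C*C*C*C   [C -> n]
n*C*C*C*C => n*n*C*C*C   [C -> n]
n*n*C*C*C => n*n*n*C*C   [C -> n]
n*n*n*C*C => n*n*n*n*C   [C -> n]
n*n*n*n*C => n*n*n*n*n   [C -> n]

E => E*C => E*C*C => E*C*C*C => E*C*C*C*C => C*C*C*C*C => n*C*C*C*C => n*n*C*C*C => n*n*n*C*C => n*n*n*n*C => n*n*n*n*n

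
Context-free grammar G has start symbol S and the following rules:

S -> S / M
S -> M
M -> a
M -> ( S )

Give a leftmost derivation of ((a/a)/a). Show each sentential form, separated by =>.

S=>M=>(S)=>(S/M)=>(M/M)=>((S)/M)=>((S/M)/M)=>((M/M)/M)=>((a/M)/M)=>((a/a)/M)=>((a/a)/a)

S => M   [S -> M]
M => (S)   [M -> ( S )]
(S) => (S/M)   [S -> S / M]
(S/M) => (M/M)   [S -> M]
(M/M) => ((S)/M)   [M -> ( S )]
((S)/M) => ((S/M)/M)   [S -> S / M]
((S/M)/M) => ((M/M)/M)   [S -> M]
((M/M)/M) => ((a/M)/M)   [M -> a]
((a/M)/M) => ((a/a)/M)   [M -> a]
((a/a)/M) => ((a/a)/a)   [M -> a]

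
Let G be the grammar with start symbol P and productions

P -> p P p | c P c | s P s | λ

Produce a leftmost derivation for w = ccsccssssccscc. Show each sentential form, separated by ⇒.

P ⇒ cPc ⇒ ccPcc ⇒ ccsPscc ⇒ ccscPcscc ⇒ ccsccPccscc ⇒ ccsccsPsccscc ⇒ ccsccssPssccscc ⇒ ccsccssssccscc

P ⇒ cPc   [P -> c P c]
cPc ⇒ ccPcc   [P -> c P c]
ccPcc ⇒ ccsPscc   [P -> s P s]
ccsPscc ⇒ ccscPcscc   [P -> c P c]
ccscPcscc ⇒ ccsccPccscc   [P -> c P c]
ccsccPccscc ⇒ ccsccsPsccscc   [P -> s P s]
ccsccsPsccscc ⇒ ccsccssPssccscc   [P -> s P s]
ccsccssPssccscc ⇒ ccsccssssccscc   [P -> λ]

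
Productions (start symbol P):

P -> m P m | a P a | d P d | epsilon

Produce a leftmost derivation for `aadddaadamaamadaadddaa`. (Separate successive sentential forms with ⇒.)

P ⇒ aPa ⇒ aaPaa ⇒ aadPdaa ⇒ aaddPddaa ⇒ aadddPdddaa ⇒ aadddaPadddaa ⇒ aadddaaPaadddaa ⇒ aadddaadPdaadddaa ⇒ aadddaadaPadaadddaa ⇒ aadddaadamPmadaadddaa ⇒ aadddaadamaPamadaadddaa ⇒ aadddaadamaamadaadddaa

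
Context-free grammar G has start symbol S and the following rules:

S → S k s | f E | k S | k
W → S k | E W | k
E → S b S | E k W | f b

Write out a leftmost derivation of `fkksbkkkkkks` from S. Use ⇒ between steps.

S ⇒ Sks   [S → S k s]
Sks ⇒ fEks   [S → f E]
fEks ⇒ fEkWks   [E → E k W]
fEkWks ⇒ fEkWkWks   [E → E k W]
fEkWkWks ⇒ fSbSkWkWks   [E → S b S]
fSbSkWkWks ⇒ fSksbSkWkWks   [S → S k s]
fSksbSkWkWks ⇒ fkksbSkWkWks   [S → k]
fkksbSkWkWks ⇒ fkksbkkWkWks   [S → k]
fkksbkkWkWks ⇒ fkksbkkkkWks   [W → k]
fkksbkkkkWks ⇒ fkksbkkkkkks   [W → k]

S ⇒ Sks ⇒ fEks ⇒ fEkWks ⇒ fEkWkWks ⇒ fSbSkWkWks ⇒ fSksbSkWkWks ⇒ fkksbSkWkWks ⇒ fkksbkkWkWks ⇒ fkksbkkkkWks ⇒ fkksbkkkkkks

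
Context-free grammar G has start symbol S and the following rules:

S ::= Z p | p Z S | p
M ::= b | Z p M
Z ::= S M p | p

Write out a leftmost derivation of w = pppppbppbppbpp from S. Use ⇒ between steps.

S ⇒ pZS ⇒ pSMpS ⇒ ppZSMpS ⇒ ppSMpSMpS ⇒ ppZpMpSMpS ⇒ ppSMppMpSMpS ⇒ pppZSMppMpSMpS ⇒ ppppSMppMpSMpS ⇒ pppppMppMpSMpS ⇒ pppppbppMpSMpS ⇒ pppppbppbpSMpS ⇒ pppppbppbppMpS ⇒ pppppbppbppbpS ⇒ pppppbppbppbpp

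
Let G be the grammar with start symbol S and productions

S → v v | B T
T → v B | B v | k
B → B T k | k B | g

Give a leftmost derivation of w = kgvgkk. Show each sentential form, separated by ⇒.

S ⇒ BT   [S → B T]
BT ⇒ BTkT   [B → B T k]
BTkT ⇒ kBTkT   [B → k B]
kBTkT ⇒ kgTkT   [B → g]
kgTkT ⇒ kgvBkT   [T → v B]
kgvBkT ⇒ kgvgkT   [B → g]
kgvgkT ⇒ kgvgkk   [T → k]

S ⇒ BT ⇒ BTkT ⇒ kBTkT ⇒ kgTkT ⇒ kgvBkT ⇒ kgvgkT ⇒ kgvgkk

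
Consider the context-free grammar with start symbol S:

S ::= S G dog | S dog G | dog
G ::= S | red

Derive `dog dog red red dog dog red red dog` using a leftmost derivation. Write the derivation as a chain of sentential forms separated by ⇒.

S ⇒ S G dog   [S ::= S G dog]
S G dog ⇒ S dog G G dog   [S ::= S dog G]
S dog G G dog ⇒ S G dog dog G G dog   [S ::= S G dog]
S G dog dog G G dog ⇒ S dog G G dog dog G G dog   [S ::= S dog G]
S dog G G dog dog G G dog ⇒ dog dog G G dog dog G G dog   [S ::= dog]
dog dog G G dog dog G G dog ⇒ dog dog red G dog dog G G dog   [G ::= red]
dog dog red G dog dog G G dog ⇒ dog dog red red dog dog G G dog   [G ::= red]
dog dog red red dog dog G G dog ⇒ dog dog red red dog dog red G dog   [G ::= red]
dog dog red red dog dog red G dog ⇒ dog dog red red dog dog red red dog   [G ::= red]

S ⇒ S G dog ⇒ S dog G G dog ⇒ S G dog dog G G dog ⇒ S dog G G dog dog G G dog ⇒ dog dog G G dog dog G G dog ⇒ dog dog red G dog dog G G dog ⇒ dog dog red red dog dog G G dog ⇒ dog dog red red dog dog red G dog ⇒ dog dog red red dog dog red red dog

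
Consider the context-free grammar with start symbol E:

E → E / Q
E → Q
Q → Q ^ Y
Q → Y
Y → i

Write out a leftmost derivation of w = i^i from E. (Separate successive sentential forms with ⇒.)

E⇒Q⇒Q^Y⇒Y^Y⇒i^Y⇒i^i

E ⇒ Q   [E → Q]
Q ⇒ Q^Y   [Q → Q ^ Y]
Q^Y ⇒ Y^Y   [Q → Y]
Y^Y ⇒ i^Y   [Y → i]
i^Y ⇒ i^i   [Y → i]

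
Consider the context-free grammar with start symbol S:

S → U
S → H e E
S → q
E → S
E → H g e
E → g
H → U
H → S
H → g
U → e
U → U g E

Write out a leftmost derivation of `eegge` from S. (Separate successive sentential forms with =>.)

S => HeE   [S → H e E]
HeE => UeE   [H → U]
UeE => eeE   [U → e]
eeE => eeHge   [E → H g e]
eeHge => eegge   [H → g]

S=>HeE=>UeE=>eeE=>eeHge=>eegge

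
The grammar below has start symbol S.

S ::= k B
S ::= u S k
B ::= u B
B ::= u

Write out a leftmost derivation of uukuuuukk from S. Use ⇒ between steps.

S ⇒ uSk ⇒ uuSkk ⇒ uukBkk ⇒ uukuBkk ⇒ uukuuBkk ⇒ uukuuuBkk ⇒ uukuuuukk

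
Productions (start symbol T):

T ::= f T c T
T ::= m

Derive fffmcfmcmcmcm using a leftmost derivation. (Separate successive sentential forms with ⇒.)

T ⇒ fTcT ⇒ ffTcTcT ⇒ fffTcTcTcT ⇒ fffmcTcTcT ⇒ fffmcfTcTcTcT ⇒ fffmcfmcTcTcT ⇒ fffmcfmcmcTcT ⇒ fffmcfmcmcmcT ⇒ fffmcfmcmcmcm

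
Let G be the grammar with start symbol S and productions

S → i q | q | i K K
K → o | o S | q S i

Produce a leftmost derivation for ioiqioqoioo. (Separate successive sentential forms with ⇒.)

S ⇒ iKK ⇒ ioSK ⇒ ioiKKK ⇒ ioiqSiKK ⇒ ioiqiKKiKK ⇒ ioiqioSKiKK ⇒ ioiqioqKiKK ⇒ ioiqioqoiKK ⇒ ioiqioqoioK ⇒ ioiqioqoioo

S ⇒ iKK   [S → i K K]
iKK ⇒ ioSK   [K → o S]
ioSK ⇒ ioiKKK   [S → i K K]
ioiKKK ⇒ ioiqSiKK   [K → q S i]
ioiqSiKK ⇒ ioiqiKKiKK   [S → i K K]
ioiqiKKiKK ⇒ ioiqioSKiKK   [K → o S]
ioiqioSKiKK ⇒ ioiqioqKiKK   [S → q]
ioiqioqKiKK ⇒ ioiqioqoiKK   [K → o]
ioiqioqoiKK ⇒ ioiqioqoioK   [K → o]
ioiqioqoioK ⇒ ioiqioqoioo   [K → o]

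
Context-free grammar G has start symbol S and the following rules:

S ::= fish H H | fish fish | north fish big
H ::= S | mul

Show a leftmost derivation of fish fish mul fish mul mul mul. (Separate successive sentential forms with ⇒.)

S ⇒ fish H H ⇒ fish S H ⇒ fish fish H H H ⇒ fish fish mul H H ⇒ fish fish mul S H ⇒ fish fish mul fish H H H ⇒ fish fish mul fish mul H H ⇒ fish fish mul fish mul mul H ⇒ fish fish mul fish mul mul mul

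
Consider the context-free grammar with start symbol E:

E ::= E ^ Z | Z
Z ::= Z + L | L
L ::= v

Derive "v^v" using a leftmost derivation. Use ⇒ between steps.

E ⇒ E^Z ⇒ Z^Z ⇒ L^Z ⇒ v^Z ⇒ v^L ⇒ v^v

E ⇒ E^Z   [E ::= E ^ Z]
E^Z ⇒ Z^Z   [E ::= Z]
Z^Z ⇒ L^Z   [Z ::= L]
L^Z ⇒ v^Z   [L ::= v]
v^Z ⇒ v^L   [Z ::= L]
v^L ⇒ v^v   [L ::= v]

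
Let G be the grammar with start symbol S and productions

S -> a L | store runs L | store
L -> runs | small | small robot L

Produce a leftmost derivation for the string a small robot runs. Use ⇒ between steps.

S ⇒ a L   [S -> a L]
a L ⇒ a small robot L   [L -> small robot L]
a small robot L ⇒ a small robot runs   [L -> runs]

S ⇒ a L ⇒ a small robot L ⇒ a small robot runs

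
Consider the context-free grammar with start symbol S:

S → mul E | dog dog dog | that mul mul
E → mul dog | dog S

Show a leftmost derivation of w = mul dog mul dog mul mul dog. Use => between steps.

S => mul E   [S → mul E]
mul E => mul dog S   [E → dog S]
mul dog S => mul dog mul E   [S → mul E]
mul dog mul E => mul dog mul dog S   [E → dog S]
mul dog mul dog S => mul dog mul dog mul E   [S → mul E]
mul dog mul dog mul E => mul dog mul dog mul mul dog   [E → mul dog]

S => mul E => mul dog S => mul dog mul E => mul dog mul dog S => mul dog mul dog mul E => mul dog mul dog mul mul dog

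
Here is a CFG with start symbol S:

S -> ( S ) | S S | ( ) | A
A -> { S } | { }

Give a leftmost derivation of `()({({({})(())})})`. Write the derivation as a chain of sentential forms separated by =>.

S=>SS=>()S=>()(S)=>()(A)=>()({S})=>()({(S)})=>()({(A)})=>()({({S})})=>()({({SS})})=>()({({(S)S})})=>()({({(A)S})})=>()({({({})S})})=>()({({({})(S)})})=>()({({({})(())})})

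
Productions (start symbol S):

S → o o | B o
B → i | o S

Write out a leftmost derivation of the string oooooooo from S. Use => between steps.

S=>Bo=>oSo=>oBoo=>ooSoo=>ooBooo=>oooSooo=>oooooooo

S => Bo   [S → B o]
Bo => oSo   [B → o S]
oSo => oBoo   [S → B o]
oBoo => ooSoo   [B → o S]
ooSoo => ooBooo   [S → B o]
ooBooo => oooSooo   [B → o S]
oooSooo => oooooooo   [S → o o]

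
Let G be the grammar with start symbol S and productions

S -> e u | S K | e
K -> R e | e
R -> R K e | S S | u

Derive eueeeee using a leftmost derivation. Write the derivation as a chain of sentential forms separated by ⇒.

S ⇒ SK ⇒ SKK ⇒ SKKK ⇒ SKKKK ⇒ SKKKKK ⇒ eKKKKK ⇒ eReKKKK ⇒ eueKKKK ⇒ eueeKKK ⇒ eueeeKK ⇒ eueeeeK ⇒ eueeeee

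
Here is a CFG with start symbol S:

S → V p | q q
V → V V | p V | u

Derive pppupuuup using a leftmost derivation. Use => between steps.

S => Vp => pVp => ppVp => pppVp => pppVVp => pppVVVp => pppuVVp => pppuVVVp => pppupVVVp => pppupuVVp => pppupuuVp => pppupuuup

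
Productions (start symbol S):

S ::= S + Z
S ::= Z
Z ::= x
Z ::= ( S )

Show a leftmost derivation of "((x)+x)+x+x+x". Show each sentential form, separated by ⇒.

S ⇒ S+Z   [S ::= S + Z]
S+Z ⇒ S+Z+Z   [S ::= S + Z]
S+Z+Z ⇒ S+Z+Z+Z   [S ::= S + Z]
S+Z+Z+Z ⇒ Z+Z+Z+Z   [S ::= Z]
Z+Z+Z+Z ⇒ (S)+Z+Z+Z   [Z ::= ( S )]
(S)+Z+Z+Z ⇒ (S+Z)+Z+Z+Z   [S ::= S + Z]
(S+Z)+Z+Z+Z ⇒ (Z+Z)+Z+Z+Z   [S ::= Z]
(Z+Z)+Z+Z+Z ⇒ ((S)+Z)+Z+Z+Z   [Z ::= ( S )]
((S)+Z)+Z+Z+Z ⇒ ((Z)+Z)+Z+Z+Z   [S ::= Z]
((Z)+Z)+Z+Z+Z ⇒ ((x)+Z)+Z+Z+Z   [Z ::= x]
((x)+Z)+Z+Z+Z ⇒ ((x)+x)+Z+Z+Z   [Z ::= x]
((x)+x)+Z+Z+Z ⇒ ((x)+x)+x+Z+Z   [Z ::= x]
((x)+x)+x+Z+Z ⇒ ((x)+x)+x+x+Z   [Z ::= x]
((x)+x)+x+x+Z ⇒ ((x)+x)+x+x+x   [Z ::= x]

S⇒S+Z⇒S+Z+Z⇒S+Z+Z+Z⇒Z+Z+Z+Z⇒(S)+Z+Z+Z⇒(S+Z)+Z+Z+Z⇒(Z+Z)+Z+Z+Z⇒((S)+Z)+Z+Z+Z⇒((Z)+Z)+Z+Z+Z⇒((x)+Z)+Z+Z+Z⇒((x)+x)+Z+Z+Z⇒((x)+x)+x+Z+Z⇒((x)+x)+x+x+Z⇒((x)+x)+x+x+x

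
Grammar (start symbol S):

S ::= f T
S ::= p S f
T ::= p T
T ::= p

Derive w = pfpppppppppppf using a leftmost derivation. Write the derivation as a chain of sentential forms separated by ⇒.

S⇒pSf⇒pfTf⇒pfpTf⇒pfppTf⇒pfpppTf⇒pfppppTf⇒pfpppppTf⇒pfppppppTf⇒pfpppppppTf⇒pfppppppppTf⇒pfpppppppppTf⇒pfppppppppppTf⇒pfpppppppppppf

S ⇒ pSf   [S ::= p S f]
pSf ⇒ pfTf   [S ::= f T]
pfTf ⇒ pfpTf   [T ::= p T]
pfpTf ⇒ pfppTf   [T ::= p T]
pfppTf ⇒ pfpppTf   [T ::= p T]
pfpppTf ⇒ pfppppTf   [T ::= p T]
pfppppTf ⇒ pfpppppTf   [T ::= p T]
pfpppppTf ⇒ pfppppppTf   [T ::= p T]
pfppppppTf ⇒ pfpppppppTf   [T ::= p T]
pfpppppppTf ⇒ pfppppppppTf   [T ::= p T]
pfppppppppTf ⇒ pfpppppppppTf   [T ::= p T]
pfpppppppppTf ⇒ pfppppppppppTf   [T ::= p T]
pfppppppppppTf ⇒ pfpppppppppppf   [T ::= p]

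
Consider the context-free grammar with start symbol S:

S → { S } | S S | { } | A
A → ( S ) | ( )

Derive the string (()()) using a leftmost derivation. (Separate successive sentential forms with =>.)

S => A => (S) => (SS) => (AS) => (()S) => (()A) => (()())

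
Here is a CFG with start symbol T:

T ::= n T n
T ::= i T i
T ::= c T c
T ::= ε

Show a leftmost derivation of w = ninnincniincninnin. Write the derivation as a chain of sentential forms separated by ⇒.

T⇒nTn⇒niTin⇒ninTnin⇒ninnTnnin⇒ninniTinnin⇒ninninTninnin⇒ninnincTcninnin⇒ninnincnTncninnin⇒ninnincniTincninnin⇒ninnincniincninnin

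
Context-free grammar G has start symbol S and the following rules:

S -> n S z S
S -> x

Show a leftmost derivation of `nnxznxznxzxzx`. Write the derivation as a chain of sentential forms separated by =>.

S=>nSzS=>nnSzSzS=>nnxzSzS=>nnxznSzSzS=>nnxznxzSzS=>nnxznxznSzSzS=>nnxznxznxzSzS=>nnxznxznxzxzS=>nnxznxznxzxzx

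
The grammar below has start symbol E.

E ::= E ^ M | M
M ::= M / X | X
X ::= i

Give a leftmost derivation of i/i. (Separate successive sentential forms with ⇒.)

E ⇒ M ⇒ M/X ⇒ X/X ⇒ i/X ⇒ i/i

E ⇒ M   [E ::= M]
M ⇒ M/X   [M ::= M / X]
M/X ⇒ X/X   [M ::= X]
X/X ⇒ i/X   [X ::= i]
i/X ⇒ i/i   [X ::= i]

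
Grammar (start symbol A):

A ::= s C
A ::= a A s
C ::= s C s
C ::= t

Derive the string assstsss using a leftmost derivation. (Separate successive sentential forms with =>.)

A => aAs => asCs => assCss => asssCsss => assstsss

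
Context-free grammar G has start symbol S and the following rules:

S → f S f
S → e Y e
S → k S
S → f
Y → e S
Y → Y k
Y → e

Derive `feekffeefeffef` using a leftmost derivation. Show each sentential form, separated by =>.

S=>fSf=>feYef=>feeSef=>feekSef=>feekfSfef=>feekffSffef=>feekffeYeffef=>feekffeeSeffef=>feekffeefeffef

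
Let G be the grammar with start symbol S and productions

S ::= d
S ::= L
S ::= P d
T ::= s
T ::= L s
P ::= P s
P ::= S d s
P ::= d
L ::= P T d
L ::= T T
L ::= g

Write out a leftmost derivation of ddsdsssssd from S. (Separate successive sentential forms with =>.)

S=>L=>PTd=>dTd=>dLsd=>dTTsd=>dLsTsd=>dTTsTsd=>dLsTsTsd=>dPTdsTsTsd=>ddTdsTsTsd=>ddsdsTsTsd=>ddsdsssTsd=>ddsdsssssd

S => L   [S ::= L]
L => PTd   [L ::= P T d]
PTd => dTd   [P ::= d]
dTd => dLsd   [T ::= L s]
dLsd => dTTsd   [L ::= T T]
dTTsd => dLsTsd   [T ::= L s]
dLsTsd => dTTsTsd   [L ::= T T]
dTTsTsd => dLsTsTsd   [T ::= L s]
dLsTsTsd => dPTdsTsTsd   [L ::= P T d]
dPTdsTsTsd => ddTdsTsTsd   [P ::= d]
ddTdsTsTsd => ddsdsTsTsd   [T ::= s]
ddsdsTsTsd => ddsdsssTsd   [T ::= s]
ddsdsssTsd => ddsdsssssd   [T ::= s]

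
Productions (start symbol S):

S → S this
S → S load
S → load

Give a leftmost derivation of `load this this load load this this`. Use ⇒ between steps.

S ⇒ S this ⇒ S this this ⇒ S load this this ⇒ S load load this this ⇒ S this load load this this ⇒ S this this load load this this ⇒ load this this load load this this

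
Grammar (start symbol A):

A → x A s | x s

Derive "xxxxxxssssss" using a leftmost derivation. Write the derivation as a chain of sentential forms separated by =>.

A => xAs => xxAss => xxxAsss => xxxxAssss => xxxxxAsssss => xxxxxxssssss

A => xAs   [A → x A s]
xAs => xxAss   [A → x A s]
xxAss => xxxAsss   [A → x A s]
xxxAsss => xxxxAssss   [A → x A s]
xxxxAssss => xxxxxAsssss   [A → x A s]
xxxxxAsssss => xxxxxxssssss   [A → x s]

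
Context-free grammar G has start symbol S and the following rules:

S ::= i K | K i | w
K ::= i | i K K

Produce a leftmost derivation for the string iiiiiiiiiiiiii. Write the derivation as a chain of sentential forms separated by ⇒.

S ⇒ iK   [S ::= i K]
iK ⇒ iiKK   [K ::= i K K]
iiKK ⇒ iiiKKK   [K ::= i K K]
iiiKKK ⇒ iiiiKKKK   [K ::= i K K]
iiiiKKKK ⇒ iiiiiKKKKK   [K ::= i K K]
iiiiiKKKKK ⇒ iiiiiiKKKK   [K ::= i]
iiiiiiKKKK ⇒ iiiiiiiKKKKK   [K ::= i K K]
iiiiiiiKKKKK ⇒ iiiiiiiiKKKKKK   [K ::= i K K]
iiiiiiiiKKKKKK ⇒ iiiiiiiiiKKKKK   [K ::= i]
iiiiiiiiiKKKKK ⇒ iiiiiiiiiiKKKK   [K ::= i]
iiiiiiiiiiKKKK ⇒ iiiiiiiiiiiKKK   [K ::= i]
iiiiiiiiiiiKKK ⇒ iiiiiiiiiiiiKK   [K ::= i]
iiiiiiiiiiiiKK ⇒ iiiiiiiiiiiiiK   [K ::= i]
iiiiiiiiiiiiiK ⇒ iiiiiiiiiiiiii   [K ::= i]

S ⇒ iK ⇒ iiKK ⇒ iiiKKK ⇒ iiiiKKKK ⇒ iiiiiKKKKK ⇒ iiiiiiKKKK ⇒ iiiiiiiKKKKK ⇒ iiiiiiiiKKKKKK ⇒ iiiiiiiiiKKKKK ⇒ iiiiiiiiiiKKKK ⇒ iiiiiiiiiiiKKK ⇒ iiiiiiiiiiiiKK ⇒ iiiiiiiiiiiiiK ⇒ iiiiiiiiiiiiii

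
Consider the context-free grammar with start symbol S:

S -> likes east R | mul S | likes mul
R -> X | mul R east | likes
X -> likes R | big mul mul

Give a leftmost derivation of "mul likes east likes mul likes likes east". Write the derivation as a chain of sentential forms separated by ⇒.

S ⇒ mul S   [S -> mul S]
mul S ⇒ mul likes east R   [S -> likes east R]
mul likes east R ⇒ mul likes east X   [R -> X]
mul likes east X ⇒ mul likes east likes R   [X -> likes R]
mul likes east likes R ⇒ mul likes east likes mul R east   [R -> mul R east]
mul likes east likes mul R east ⇒ mul likes east likes mul X east   [R -> X]
mul likes east likes mul X east ⇒ mul likes east likes mul likes R east   [X -> likes R]
mul likes east likes mul likes R east ⇒ mul likes east likes mul likes likes east   [R -> likes]

S ⇒ mul S ⇒ mul likes east R ⇒ mul likes east X ⇒ mul likes east likes R ⇒ mul likes east likes mul R east ⇒ mul likes east likes mul X east ⇒ mul likes east likes mul likes R east ⇒ mul likes east likes mul likes likes east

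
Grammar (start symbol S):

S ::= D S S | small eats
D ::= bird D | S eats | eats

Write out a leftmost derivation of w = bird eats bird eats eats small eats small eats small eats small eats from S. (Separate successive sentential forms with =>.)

S => D S S   [S ::= D S S]
D S S => bird D S S   [D ::= bird D]
bird D S S => bird eats S S   [D ::= eats]
bird eats S S => bird eats D S S S   [S ::= D S S]
bird eats D S S S => bird eats bird D S S S   [D ::= bird D]
bird eats bird D S S S => bird eats bird eats S S S   [D ::= eats]
bird eats bird eats S S S => bird eats bird eats D S S S S   [S ::= D S S]
bird eats bird eats D S S S S => bird eats bird eats eats S S S S   [D ::= eats]
bird eats bird eats eats S S S S => bird eats bird eats eats small eats S S S   [S ::= small eats]
bird eats bird eats eats small eats S S S => bird eats bird eats eats small eats small eats S S   [S ::= small eats]
bird eats bird eats eats small eats small eats S S => bird eats bird eats eats small eats small eats small eats S   [S ::= small eats]
bird eats bird eats eats small eats small eats small eats S => bird eats bird eats eats small eats small eats small eats small eats   [S ::= small eats]

S => D S S => bird D S S => bird eats S S => bird eats D S S S => bird eats bird D S S S => bird eats bird eats S S S => bird eats bird eats D S S S S => bird eats bird eats eats S S S S => bird eats bird eats eats small eats S S S => bird eats bird eats eats small eats small eats S S => bird eats bird eats eats small eats small eats small eats S => bird eats bird eats eats small eats small eats small eats small eats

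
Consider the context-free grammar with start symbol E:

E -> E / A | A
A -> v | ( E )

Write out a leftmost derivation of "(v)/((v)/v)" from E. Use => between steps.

E=>E/A=>A/A=>(E)/A=>(A)/A=>(v)/A=>(v)/(E)=>(v)/(E/A)=>(v)/(A/A)=>(v)/((E)/A)=>(v)/((A)/A)=>(v)/((v)/A)=>(v)/((v)/v)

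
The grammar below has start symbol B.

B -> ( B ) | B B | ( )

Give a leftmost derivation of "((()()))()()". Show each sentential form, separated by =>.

B => BB   [B -> B B]
BB => BBB   [B -> B B]
BBB => (B)BB   [B -> ( B )]
(B)BB => ((B))BB   [B -> ( B )]
((B))BB => ((BB))BB   [B -> B B]
((BB))BB => ((()B))BB   [B -> ( )]
((()B))BB => ((()()))BB   [B -> ( )]
((()()))BB => ((()()))()B   [B -> ( )]
((()()))()B => ((()()))()()   [B -> ( )]

B => BB => BBB => (B)BB => ((B))BB => ((BB))BB => ((()B))BB => ((()()))BB => ((()()))()B => ((()()))()()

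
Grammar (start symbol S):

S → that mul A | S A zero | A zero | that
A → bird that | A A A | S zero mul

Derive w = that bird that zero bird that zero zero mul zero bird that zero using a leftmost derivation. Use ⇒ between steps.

S ⇒ S A zero ⇒ A zero A zero ⇒ S zero mul zero A zero ⇒ S A zero zero mul zero A zero ⇒ S A zero A zero zero mul zero A zero ⇒ that A zero A zero zero mul zero A zero ⇒ that bird that zero A zero zero mul zero A zero ⇒ that bird that zero bird that zero zero mul zero A zero ⇒ that bird that zero bird that zero zero mul zero bird that zero

S ⇒ S A zero   [S → S A zero]
S A zero ⇒ A zero A zero   [S → A zero]
A zero A zero ⇒ S zero mul zero A zero   [A → S zero mul]
S zero mul zero A zero ⇒ S A zero zero mul zero A zero   [S → S A zero]
S A zero zero mul zero A zero ⇒ S A zero A zero zero mul zero A zero   [S → S A zero]
S A zero A zero zero mul zero A zero ⇒ that A zero A zero zero mul zero A zero   [S → that]
that A zero A zero zero mul zero A zero ⇒ that bird that zero A zero zero mul zero A zero   [A → bird that]
that bird that zero A zero zero mul zero A zero ⇒ that bird that zero bird that zero zero mul zero A zero   [A → bird that]
that bird that zero bird that zero zero mul zero A zero ⇒ that bird that zero bird that zero zero mul zero bird that zero   [A → bird that]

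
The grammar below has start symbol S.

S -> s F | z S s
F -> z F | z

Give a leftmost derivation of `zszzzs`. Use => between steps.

S => zSs   [S -> z S s]
zSs => zsFs   [S -> s F]
zsFs => zszFs   [F -> z F]
zszFs => zszzFs   [F -> z F]
zszzFs => zszzzs   [F -> z]

S=>zSs=>zsFs=>zszFs=>zszzFs=>zszzzs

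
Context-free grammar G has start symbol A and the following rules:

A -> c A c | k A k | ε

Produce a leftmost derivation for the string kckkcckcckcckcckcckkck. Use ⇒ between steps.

A ⇒ kAk   [A -> k A k]
kAk ⇒ kcAck   [A -> c A c]
kcAck ⇒ kckAkck   [A -> k A k]
kckAkck ⇒ kckkAkkck   [A -> k A k]
kckkAkkck ⇒ kckkcAckkck   [A -> c A c]
kckkcAckkck ⇒ kckkccAcckkck   [A -> c A c]
kckkccAcckkck ⇒ kckkcckAkcckkck   [A -> k A k]
kckkcckAkcckkck ⇒ kckkcckcAckcckkck   [A -> c A c]
kckkcckcAckcckkck ⇒ kckkcckccAcckcckkck   [A -> c A c]
kckkcckccAcckcckkck ⇒ kckkcckcckAkcckcckkck   [A -> k A k]
kckkcckcckAkcckcckkck ⇒ kckkcckcckcAckcckcckkck   [A -> c A c]
kckkcckcckcAckcckcckkck ⇒ kckkcckcckcckcckcckkck   [A -> ε]

A ⇒ kAk ⇒ kcAck ⇒ kckAkck ⇒ kckkAkkck ⇒ kckkcAckkck ⇒ kckkccAcckkck ⇒ kckkcckAkcckkck ⇒ kckkcckcAckcckkck ⇒ kckkcckccAcckcckkck ⇒ kckkcckcckAkcckcckkck ⇒ kckkcckcckcAckcckcckkck ⇒ kckkcckcckcckcckcckkck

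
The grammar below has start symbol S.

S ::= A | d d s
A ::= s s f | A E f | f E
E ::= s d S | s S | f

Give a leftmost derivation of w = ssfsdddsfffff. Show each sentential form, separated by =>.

S => A => AEf => AEfEf => AEfEfEf => ssfEfEfEf => ssfsdSfEfEf => ssfsdddsfEfEf => ssfsdddsfffEf => ssfsdddsfffff

S => A   [S ::= A]
A => AEf   [A ::= A E f]
AEf => AEfEf   [A ::= A E f]
AEfEf => AEfEfEf   [A ::= A E f]
AEfEfEf => ssfEfEfEf   [A ::= s s f]
ssfEfEfEf => ssfsdSfEfEf   [E ::= s d S]
ssfsdSfEfEf => ssfsdddsfEfEf   [S ::= d d s]
ssfsdddsfEfEf => ssfsdddsfffEf   [E ::= f]
ssfsdddsfffEf => ssfsdddsfffff   [E ::= f]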